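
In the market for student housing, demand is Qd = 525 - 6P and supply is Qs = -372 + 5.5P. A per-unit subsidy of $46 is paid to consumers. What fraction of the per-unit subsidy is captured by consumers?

Pre-subsidy: 525 - 6P = -372 + 5.5P gives P* = 78, Q* = 57.
With the rebate, buyers effectively pay Pb = Ps − 46, where Ps is the price sellers receive.
Demand in terms of Ps becomes Qd = 525 − 6(Ps − 46) = 801 - 6Ps. Setting this equal to supply: 801 - 6Ps = -372 + 5.5Ps, so Ps = 102.
Buyers pay Pb = 102 − 46 = 56; Q' = -372 + 5.5·102 = 189.
Buyers' price falls by P* − Pb = 78 − 56 = 22; sellers' price rises by Ps − P* = 102 − 78 = 24.
So consumers capture 22/46 = 11/23 of each unit of subsidy.

Consumer share = 11/23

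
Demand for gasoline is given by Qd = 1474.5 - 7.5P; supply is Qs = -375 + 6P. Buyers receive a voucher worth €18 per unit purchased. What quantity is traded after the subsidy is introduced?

Pre-subsidy: 1474.5 - 7.5P = -375 + 6P gives P* = 137, Q* = 447.
With the rebate, buyers effectively pay Pb = Ps − 18, where Ps is the price sellers receive.
Demand in terms of Ps becomes Qd = 1474.5 − 7.5(Ps − 18) = 1609.5 - 7.5Ps. Setting this equal to supply: 1609.5 - 7.5Ps = -375 + 6Ps, so Ps = 147.
Buyers pay Pb = 147 − 18 = 129; Q' = -375 + 6·147 = 507.

Q' = 507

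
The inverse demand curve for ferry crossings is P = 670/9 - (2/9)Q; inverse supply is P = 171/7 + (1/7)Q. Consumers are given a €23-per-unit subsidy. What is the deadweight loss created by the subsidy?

Deadweight loss = €724.5

Pre-subsidy: 670/9 - (2/9)Q = 171/7 + (1/7)Q gives Q* = 137 and P* = 44.
With the rebate, buyers effectively pay Pb = Ps − 23, where Ps is the price sellers receive.
On the curves, Pb = 670/9 - (2/9)Q and Ps = 171/7 + (1/7)Q; the wedge Ps − Pb = 23 gives 171/7 + (1/7)Q − (670/9 - (2/9)Q) = 23, so Q' = 200.
Then Pb = 670/9 − (2/9)·200 = 30 and Ps = 171/7 + (1/7)·200 = 53.
The subsidy expands output by 200 − 137 = 63 past the efficient level; on those units the gap between marginal cost and willingness to pay runs from 0 up to 23.
DWL = ½ × 23 × 63 = 724.5.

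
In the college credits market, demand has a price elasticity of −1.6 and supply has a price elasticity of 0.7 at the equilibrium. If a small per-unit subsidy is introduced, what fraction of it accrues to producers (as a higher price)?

Producer share = 16/23

For a small subsidy around the equilibrium, the benefit split depends on the relative slopes, which at a point are proportional to the elasticities.
Buyer share = εs/(εs + |εd|) = 0.7/(0.7 + 1.6) = 7/23; seller share = |εd|/(εs + |εd|) = 16/23.
So producers capture 16/23 of the subsidy.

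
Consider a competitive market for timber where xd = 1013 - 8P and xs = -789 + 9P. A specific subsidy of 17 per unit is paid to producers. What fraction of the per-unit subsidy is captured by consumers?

Pre-subsidy: 1013 - 8P = -789 + 9P gives P* = 106, x* = 165.
With the subsidy, sellers receive Ps = Pb + 17 for each unit, where Pb is the price buyers pay.
Supply in terms of Pb becomes xs = -789 + 9(Pb + 17) = -636 + 9Pb. Setting this equal to demand: 1013 - 8Pb = -636 + 9Pb, so Pb = 97.
Sellers receive Ps = 97 + 17 = 114; x' = 1013 − 8·97 = 237.
Buyers' price falls by P* − Pb = 106 − 97 = 9; sellers' price rises by Ps − P* = 114 − 106 = 8.
So consumers capture 9/17 = 9/17 of each unit of subsidy.

Consumer share = 9/17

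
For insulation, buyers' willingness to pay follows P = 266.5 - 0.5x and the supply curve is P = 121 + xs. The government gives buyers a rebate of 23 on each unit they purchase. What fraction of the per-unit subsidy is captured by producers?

Producer share = 2/3

Pre-subsidy: 266.5 - 0.5x = 121 + x gives x* = 97 and P* = 218.
With the rebate, buyers effectively pay Pb = Ps − 23, where Ps is the price sellers receive.
On the curves, Pb = 266.5 - 0.5x and Ps = 121 + x; the wedge Ps − Pb = 23 gives 121 + x − (266.5 - 0.5x) = 23, so x' = 337/3.
Then Pb = 266.5 − 0.5·(337/3) = 631/3 and Ps = 121 + 1·(337/3) = 700/3.
Buyers' price falls by P* − Pb = 218 − 631/3 = 23/3; sellers' price rises by Ps − P* = 700/3 − 218 = 46/3.
So producers capture (46/3)/23 = 2/3 of each unit of subsidy.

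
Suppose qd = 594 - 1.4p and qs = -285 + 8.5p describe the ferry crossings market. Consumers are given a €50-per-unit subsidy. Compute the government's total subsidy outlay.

Pre-subsidy: 594 - 1.4p = -285 + 8.5p gives p* = 2930/33, q* = 15500/33.
With the rebate, buyers effectively pay pb = ps − 50, where ps is the price sellers receive.
Demand in terms of ps becomes qd = 594 − 1.4(ps − 50) = 664 - 1.4ps. Setting this equal to supply: 664 - 1.4ps = -285 + 8.5ps, so ps = 9490/99.
Buyers pay pb = 9490/99 − 50 = 4540/99; q' = -285 + 8.5·(9490/99) = 52450/99.
Government outlay = subsidy × quantity = 50 × 52450/99 = 2622500/99.

Government cost = 2622500/99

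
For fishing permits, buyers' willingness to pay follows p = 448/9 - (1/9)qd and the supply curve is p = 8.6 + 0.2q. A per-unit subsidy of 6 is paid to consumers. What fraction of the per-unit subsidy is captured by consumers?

Pre-subsidy: 448/9 - (1/9)q = 8.6 + 0.2q gives q* = 1853/14 and p* = 491/14.
With the rebate, buyers effectively pay pb = ps − 6, where ps is the price sellers receive.
On the curves, pb = 448/9 - (1/9)q and ps = 8.6 + 0.2q; the wedge ps − pb = 6 gives 8.6 + 0.2q − (448/9 - (1/9)q) = 6, so q' = 2123/14.
Then pb = 448/9 − (1/9)·(2123/14) = 461/14 and ps = 8.6 + 0.2·(2123/14) = 545/14.
Buyers' price falls by p* − pb = 491/14 − 461/14 = 15/7; sellers' price rises by ps − p* = 545/14 − 491/14 = 27/7.
So consumers capture (15/7)/6 = 5/14 of each unit of subsidy.

Consumer share = 5/14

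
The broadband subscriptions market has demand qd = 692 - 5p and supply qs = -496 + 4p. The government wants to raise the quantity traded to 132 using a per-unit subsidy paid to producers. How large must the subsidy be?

At q = 132, invert demand for the buyer price: pb = (692 − 132)/5 = 112; invert supply for the seller price: ps = (132 − (-496))/4 = 157.
The subsidy must fill the gap: s = ps − pb = 157 − 112 = 45.

Required subsidy s = 45 per unit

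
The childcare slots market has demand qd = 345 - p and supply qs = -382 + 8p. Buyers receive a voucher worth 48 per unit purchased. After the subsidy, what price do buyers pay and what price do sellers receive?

Buyers pay 343/9; sellers receive 775/9

Pre-subsidy: 345 - p = -382 + 8p gives p* = 727/9, q* = 2378/9.
With the rebate, buyers effectively pay pb = ps − 48, where ps is the price sellers receive.
Demand in terms of ps becomes qd = 345 − 1(ps − 48) = 393 - ps. Setting this equal to supply: 393 - ps = -382 + 8ps, so ps = 775/9.
Buyers pay pb = 775/9 − 48 = 343/9; q' = -382 + 8·(775/9) = 2762/9.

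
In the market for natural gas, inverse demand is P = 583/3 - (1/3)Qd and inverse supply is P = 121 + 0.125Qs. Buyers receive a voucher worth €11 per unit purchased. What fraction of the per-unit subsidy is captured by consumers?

Pre-subsidy: 583/3 - (1/3)Q = 121 + 0.125Q gives Q* = 160 and P* = 141.
With the rebate, buyers effectively pay Pb = Ps − 11, where Ps is the price sellers receive.
On the curves, Pb = 583/3 - (1/3)Q and Ps = 121 + 0.125Q; the wedge Ps − Pb = 11 gives 121 + 0.125Q − (583/3 - (1/3)Q) = 11, so Q' = 184.
Then Pb = 583/3 − (1/3)·184 = 133 and Ps = 121 + 0.125·184 = 144.
Buyers' price falls by P* − Pb = 141 − 133 = 8; sellers' price rises by Ps − P* = 144 − 141 = 3.
So consumers capture 8/11 = 8/11 of each unit of subsidy.

Consumer share = 8/11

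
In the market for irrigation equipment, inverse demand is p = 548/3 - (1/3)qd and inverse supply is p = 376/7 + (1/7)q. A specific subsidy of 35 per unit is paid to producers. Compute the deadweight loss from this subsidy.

Pre-subsidy: 548/3 - (1/3)q = 376/7 + (1/7)q gives q* = 270.8 and p* = 92.4.
With the subsidy, sellers receive ps = pb + 35 for each unit, where pb is the price buyers pay.
On the curves, pb = 548/3 - (1/3)q and ps = 376/7 + (1/7)q; the wedge ps − pb = 35 gives 376/7 + (1/7)q − (548/3 - (1/3)q) = 35, so q' = 344.3.
Then pb = 548/3 − (1/3)·344.3 = 67.9 and ps = 376/7 + (1/7)·344.3 = 102.9.
The subsidy expands output by 344.3 − 270.8 = 73.5 past the efficient level; on those units the gap between marginal cost and willingness to pay runs from 0 up to 35.
DWL = ½ × 35 × 73.5 = 1286.25.

Deadweight loss = 1286.25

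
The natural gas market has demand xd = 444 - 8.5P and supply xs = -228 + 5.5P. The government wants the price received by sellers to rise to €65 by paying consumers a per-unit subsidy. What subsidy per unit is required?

Required subsidy s = €28 per unit

At a seller price of 65, quantity supplied is -228 + 5.5·65 = 129.5.
Buyers absorb 129.5 only when they pay Pb with 444 − 8.5·Pb = 129.5, i.e. Pb = 37.
s = Ps − Pb = 65 − 37 = 28.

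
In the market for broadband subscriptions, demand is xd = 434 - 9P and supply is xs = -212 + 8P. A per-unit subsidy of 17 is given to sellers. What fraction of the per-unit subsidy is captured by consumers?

Pre-subsidy: 434 - 9P = -212 + 8P gives P* = 38, x* = 92.
With the subsidy, sellers receive Ps = Pb + 17 for each unit, where Pb is the price buyers pay.
Supply in terms of Pb becomes xs = -212 + 8(Pb + 17) = -76 + 8Pb. Setting this equal to demand: 434 - 9Pb = -76 + 8Pb, so Pb = 30.
Sellers receive Ps = 30 + 17 = 47; x' = 434 − 9·30 = 164.
Buyers' price falls by P* − Pb = 38 − 30 = 8; sellers' price rises by Ps − P* = 47 − 38 = 9.
So consumers capture 8/17 = 8/17 of each unit of subsidy.

Consumer share = 8/17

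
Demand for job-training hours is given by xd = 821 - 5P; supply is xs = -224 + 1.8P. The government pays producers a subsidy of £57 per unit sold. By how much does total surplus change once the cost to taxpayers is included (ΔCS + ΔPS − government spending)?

Pre-subsidy: 821 - 5P = -224 + 1.8P gives P* = 5225/34, x* = 1789/34.
With the subsidy, sellers receive Ps = Pb + 57 for each unit, where Pb is the price buyers pay.
Supply in terms of Pb becomes xs = -224 + 1.8(Pb + 57) = -121.4 + 1.8Pb. Setting this equal to demand: 821 - 5Pb = -121.4 + 1.8Pb, so Pb = 2356/17.
Sellers receive Ps = 2356/17 + 57 = 3325/17; x' = 821 − 5·(2356/17) = 2177/17.
ΔCS = ½(1789/34 + 2177/17)(5225/34 − 2356/17) = 3151359/2312; ΔPS = ½(1789/34 + 2177/17)(3325/17 − 5225/34) = 8753775/2312.
Government spending = 57 × 2177/17 = 124089/17.
Net change = 3151359/2312 + 8753775/2312 − 124089/17 = -146205/68. The loss equals the DWL triangle ½·57·2565/34.

Net change in total surplus = -146205/68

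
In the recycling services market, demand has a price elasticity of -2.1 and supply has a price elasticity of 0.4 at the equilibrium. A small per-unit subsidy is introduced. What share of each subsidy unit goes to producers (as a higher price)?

Producer share = 0.84

For a small subsidy around the equilibrium, the benefit split depends on the relative slopes, which at a point are proportional to the elasticities.
Buyer share = εs/(εs + |εd|) = 0.4/(0.4 + 2.1) = 0.16; seller share = |εd|/(εs + |εd|) = 0.84.
So producers capture 0.84 of the subsidy.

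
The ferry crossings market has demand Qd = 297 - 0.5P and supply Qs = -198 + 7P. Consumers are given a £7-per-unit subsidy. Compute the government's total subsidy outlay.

Pre-subsidy: 297 - 0.5P = -198 + 7P gives P* = 66, Q* = 264.
With the rebate, buyers effectively pay Pb = Ps − 7, where Ps is the price sellers receive.
Demand in terms of Ps becomes Qd = 297 − 0.5(Ps − 7) = 300.5 - 0.5Ps. Setting this equal to supply: 300.5 - 0.5Ps = -198 + 7Ps, so Ps = 997/15.
Buyers pay Pb = 997/15 − 7 = 892/15; Q' = -198 + 7·(997/15) = 4009/15.
Government outlay = subsidy × quantity = 7 × 4009/15 = 28063/15.

Government cost = 28063/15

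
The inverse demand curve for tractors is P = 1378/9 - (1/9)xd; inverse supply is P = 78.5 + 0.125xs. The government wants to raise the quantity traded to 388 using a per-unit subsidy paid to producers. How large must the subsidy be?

Required subsidy s = 17 per unit

At x = 388, from the demand curve buyers pay Pb = 1378/9 − (1/9)·388 = 110; from the supply curve sellers need Ps = 78.5 + 0.125·388 = 127.
The subsidy must fill the gap: s = Ps − Pb = 127 − 110 = 17.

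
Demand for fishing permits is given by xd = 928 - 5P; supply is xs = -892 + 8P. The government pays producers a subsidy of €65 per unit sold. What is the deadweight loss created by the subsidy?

Pre-subsidy: 928 - 5P = -892 + 8P gives P* = 140, x* = 228.
With the subsidy, sellers receive Ps = Pb + 65 for each unit, where Pb is the price buyers pay.
Supply in terms of Pb becomes xs = -892 + 8(Pb + 65) = -372 + 8Pb. Setting this equal to demand: 928 - 5Pb = -372 + 8Pb, so Pb = 100.
Sellers receive Ps = 100 + 65 = 165; x' = 928 − 5·100 = 428.
The subsidy expands output by 428 − 228 = 200 past the efficient level; on those units the gap between marginal cost and willingness to pay runs from 0 up to 65.
DWL = ½ × 65 × 200 = 6500.

Deadweight loss = €6500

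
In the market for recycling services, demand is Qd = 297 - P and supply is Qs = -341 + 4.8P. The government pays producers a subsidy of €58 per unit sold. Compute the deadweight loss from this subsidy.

Deadweight loss = €1392

Pre-subsidy: 297 - P = -341 + 4.8P gives P* = 110, Q* = 187.
With the subsidy, sellers receive Ps = Pb + 58 for each unit, where Pb is the price buyers pay.
Supply in terms of Pb becomes Qs = -341 + 4.8(Pb + 58) = -62.6 + 4.8Pb. Setting this equal to demand: 297 - Pb = -62.6 + 4.8Pb, so Pb = 62.
Sellers receive Ps = 62 + 58 = 120; Q' = 297 − 1·62 = 235.
The subsidy expands output by 235 − 187 = 48 past the efficient level; on those units the gap between marginal cost and willingness to pay runs from 0 up to 58.
DWL = ½ × 58 × 48 = 1392.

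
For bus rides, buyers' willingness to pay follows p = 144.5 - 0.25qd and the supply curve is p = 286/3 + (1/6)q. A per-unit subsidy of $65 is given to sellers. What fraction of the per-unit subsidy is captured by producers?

Pre-subsidy: 144.5 - 0.25q = 286/3 + (1/6)q gives q* = 118 and p* = 115.
With the subsidy, sellers receive ps = pb + 65 for each unit, where pb is the price buyers pay.
On the curves, pb = 144.5 - 0.25q and ps = 286/3 + (1/6)q; the wedge ps − pb = 65 gives 286/3 + (1/6)q − (144.5 - 0.25q) = 65, so q' = 274.
Then pb = 144.5 − 0.25·274 = 76 and ps = 286/3 + (1/6)·274 = 141.
Buyers' price falls by p* − pb = 115 − 76 = 39; sellers' price rises by ps − p* = 141 − 115 = 26.
So producers capture 26/65 = 0.4 of each unit of subsidy.

Producer share = 0.4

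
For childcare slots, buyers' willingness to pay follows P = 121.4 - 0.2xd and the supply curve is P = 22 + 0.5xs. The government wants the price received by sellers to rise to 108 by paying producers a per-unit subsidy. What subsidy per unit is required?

At a seller price of 108, quantity supplied is -44 + 2·108 = 172.
Buyers absorb 172 only when they pay Pb = 121.4 − 0.2·172 = 87.
s = Ps − Pb = 108 − 87 = 21.

Required subsidy s = 21 per unit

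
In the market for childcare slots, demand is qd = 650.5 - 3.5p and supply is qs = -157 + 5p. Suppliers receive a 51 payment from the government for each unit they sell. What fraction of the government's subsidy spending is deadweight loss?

Pre-subsidy: 650.5 - 3.5p = -157 + 5p gives p* = 95, q* = 318.
With the subsidy, sellers receive ps = pb + 51 for each unit, where pb is the price buyers pay.
Supply in terms of pb becomes qs = -157 + 5(pb + 51) = 98 + 5pb. Setting this equal to demand: 650.5 - 3.5pb = 98 + 5pb, so pb = 65.
Sellers receive ps = 65 + 51 = 116; q' = 650.5 − 3.5·65 = 423.
ΔCS = ½(318 + 423)(95 − 65) = 11115; ΔPS = ½(318 + 423)(116 − 95) = 7780.5.
Government spending = 51 × 423 = 21573.
DWL = ½ × 51 × (423 − 318) = 2677.5; fraction = 2677.5 / 21573 = 35/282.

DWL / government spending = 35/282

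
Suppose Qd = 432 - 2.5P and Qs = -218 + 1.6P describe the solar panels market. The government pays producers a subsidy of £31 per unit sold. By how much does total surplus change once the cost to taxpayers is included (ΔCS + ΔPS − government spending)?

Pre-subsidy: 432 - 2.5P = -218 + 1.6P gives P* = 6500/41, Q* = 1462/41.
With the subsidy, sellers receive Ps = Pb + 31 for each unit, where Pb is the price buyers pay.
Supply in terms of Pb becomes Qs = -218 + 1.6(Pb + 31) = -168.4 + 1.6Pb. Setting this equal to demand: 432 - 2.5Pb = -168.4 + 1.6Pb, so Pb = 6004/41.
Sellers receive Ps = 6004/41 + 31 = 7275/41; Q' = 432 − 2.5·(6004/41) = 2702/41.
ΔCS = ½(1462/41 + 2702/41)(6500/41 − 6004/41) = 1032672/1681; ΔPS = ½(1462/41 + 2702/41)(7275/41 − 6500/41) = 1613550/1681.
Government spending = 31 × 2702/41 = 83762/41.
Net change = 1032672/1681 + 1613550/1681 − 83762/41 = -19220/41. The loss equals the DWL triangle ½·31·1240/41.

Net change in total surplus = -19220/41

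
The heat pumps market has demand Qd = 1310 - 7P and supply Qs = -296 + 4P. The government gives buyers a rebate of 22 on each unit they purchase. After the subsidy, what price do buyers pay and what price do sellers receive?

Pre-subsidy: 1310 - 7P = -296 + 4P gives P* = 146, Q* = 288.
With the rebate, buyers effectively pay Pb = Ps − 22, where Ps is the price sellers receive.
Demand in terms of Ps becomes Qd = 1310 − 7(Ps − 22) = 1464 - 7Ps. Setting this equal to supply: 1464 - 7Ps = -296 + 4Ps, so Ps = 160.
Buyers pay Pb = 160 − 22 = 138; Q' = -296 + 4·160 = 344.

Buyers pay 138; sellers receive 160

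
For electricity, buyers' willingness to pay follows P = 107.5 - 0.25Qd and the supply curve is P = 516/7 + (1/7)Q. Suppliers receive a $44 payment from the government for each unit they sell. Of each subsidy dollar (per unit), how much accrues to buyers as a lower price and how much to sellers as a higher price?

Pre-subsidy: 107.5 - 0.25Q = 516/7 + (1/7)Q gives Q* = 86 and P* = 86.
With the subsidy, sellers receive Ps = Pb + 44 for each unit, where Pb is the price buyers pay.
On the curves, Pb = 107.5 - 0.25Q and Ps = 516/7 + (1/7)Q; the wedge Ps − Pb = 44 gives 516/7 + (1/7)Q − (107.5 - 0.25Q) = 44, so Q' = 198.
Then Pb = 107.5 − 0.25·198 = 58 and Ps = 516/7 + (1/7)·198 = 102.
Buyers' price falls by P* − Pb = 86 − 58 = 28; sellers' price rises by Ps − P* = 102 − 86 = 16.

Buyers gain $28 per unit; sellers gain $16 per unit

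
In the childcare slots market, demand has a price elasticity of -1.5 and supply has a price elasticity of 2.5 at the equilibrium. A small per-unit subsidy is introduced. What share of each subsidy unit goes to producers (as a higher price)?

For a small subsidy around the equilibrium, the benefit split depends on the relative slopes, which at a point are proportional to the elasticities.
Buyer share = εs/(εs + |εd|) = 2.5/(2.5 + 1.5) = 0.625; seller share = |εd|/(εs + |εd|) = 0.375.
So producers capture 0.375 of the subsidy.

Producer share = 0.375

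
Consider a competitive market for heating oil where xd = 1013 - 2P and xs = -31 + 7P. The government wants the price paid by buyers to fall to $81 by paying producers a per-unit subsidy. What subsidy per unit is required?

At a buyer price of 81, quantity demanded is 1013 − 2·81 = 851.
Sellers supply 851 only when they receive Ps with -31 + 7·Ps = 851, i.e. Ps = 126.
s = Ps − Pb = 126 − 81 = 45.

Required subsidy s = $45 per unit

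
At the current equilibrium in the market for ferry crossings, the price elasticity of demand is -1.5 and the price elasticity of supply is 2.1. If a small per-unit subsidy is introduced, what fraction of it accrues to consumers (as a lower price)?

For a small subsidy around the equilibrium, the benefit split depends on the relative slopes, which at a point are proportional to the elasticities.
Buyer share = εs/(εs + |εd|) = 2.1/(2.1 + 1.5) = 7/12; seller share = |εd|/(εs + |εd|) = 5/12.

Consumer share = 7/12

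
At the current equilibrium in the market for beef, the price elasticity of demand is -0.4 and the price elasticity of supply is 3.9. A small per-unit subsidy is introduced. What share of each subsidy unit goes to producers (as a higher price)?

Producer share = 4/43

For a small subsidy around the equilibrium, the benefit split depends on the relative slopes, which at a point are proportional to the elasticities.
Buyer share = εs/(εs + |εd|) = 3.9/(3.9 + 0.4) = 39/43; seller share = |εd|/(εs + |εd|) = 4/43.
So producers capture 4/43 of the subsidy.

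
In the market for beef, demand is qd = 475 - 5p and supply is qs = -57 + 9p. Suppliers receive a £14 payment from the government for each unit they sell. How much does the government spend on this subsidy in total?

Government cost = £4620

Pre-subsidy: 475 - 5p = -57 + 9p gives p* = 38, q* = 285.
With the subsidy, sellers receive ps = pb + 14 for each unit, where pb is the price buyers pay.
Supply in terms of pb becomes qs = -57 + 9(pb + 14) = 69 + 9pb. Setting this equal to demand: 475 - 5pb = 69 + 9pb, so pb = 29.
Sellers receive ps = 29 + 14 = 43; q' = 475 − 5·29 = 330.
Government outlay = subsidy × quantity = 14 × 330 = 4620.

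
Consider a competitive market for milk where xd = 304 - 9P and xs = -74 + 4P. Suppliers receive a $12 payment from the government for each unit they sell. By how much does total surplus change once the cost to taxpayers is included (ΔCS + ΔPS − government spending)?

Pre-subsidy: 304 - 9P = -74 + 4P gives P* = 378/13, x* = 550/13.
With the subsidy, sellers receive Ps = Pb + 12 for each unit, where Pb is the price buyers pay.
Supply in terms of Pb becomes xs = -74 + 4(Pb + 12) = -26 + 4Pb. Setting this equal to demand: 304 - 9Pb = -26 + 4Pb, so Pb = 330/13.
Sellers receive Ps = 330/13 + 12 = 486/13; x' = 304 − 9·(330/13) = 982/13.
ΔCS = ½(550/13 + 982/13)(378/13 − 330/13) = 36768/169; ΔPS = ½(550/13 + 982/13)(486/13 − 378/13) = 82728/169.
Government spending = 12 × 982/13 = 11784/13.
Net change = 36768/169 + 82728/169 − 11784/13 = -2592/13. The loss equals the DWL triangle ½·12·432/13.

Net change in total surplus = -2592/13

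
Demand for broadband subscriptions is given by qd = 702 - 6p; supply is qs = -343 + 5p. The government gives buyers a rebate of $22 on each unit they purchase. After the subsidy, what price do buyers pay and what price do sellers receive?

Buyers pay $85; sellers receive $107

Pre-subsidy: 702 - 6p = -343 + 5p gives p* = 95, q* = 132.
With the rebate, buyers effectively pay pb = ps − 22, where ps is the price sellers receive.
Demand in terms of ps becomes qd = 702 − 6(ps − 22) = 834 - 6ps. Setting this equal to supply: 834 - 6ps = -343 + 5ps, so ps = 107.
Buyers pay pb = 107 − 22 = 85; q' = -343 + 5·107 = 192.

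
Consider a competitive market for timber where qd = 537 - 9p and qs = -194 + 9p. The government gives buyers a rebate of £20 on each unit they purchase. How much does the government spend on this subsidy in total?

Pre-subsidy: 537 - 9p = -194 + 9p gives p* = 731/18, q* = 171.5.
With the rebate, buyers effectively pay pb = ps − 20, where ps is the price sellers receive.
Demand in terms of ps becomes qd = 537 − 9(ps − 20) = 717 - 9ps. Setting this equal to supply: 717 - 9ps = -194 + 9ps, so ps = 911/18.
Buyers pay pb = 911/18 − 20 = 551/18; q' = -194 + 9·(911/18) = 261.5.
Government outlay = subsidy × quantity = 20 × 261.5 = 5230.

Government cost = £5230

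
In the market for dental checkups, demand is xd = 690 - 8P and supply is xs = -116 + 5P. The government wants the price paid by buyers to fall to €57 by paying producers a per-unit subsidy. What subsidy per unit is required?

At a buyer price of 57, quantity demanded is 690 − 8·57 = 234.
Sellers supply 234 only when they receive Ps with -116 + 5·Ps = 234, i.e. Ps = 70.
s = Ps − Pb = 70 − 57 = 13.

Required subsidy s = €13 per unit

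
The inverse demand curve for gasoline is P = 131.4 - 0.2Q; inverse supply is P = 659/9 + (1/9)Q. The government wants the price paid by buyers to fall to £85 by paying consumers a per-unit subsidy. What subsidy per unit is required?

At a buyer price of 85, quantity demanded is 657 − 5·85 = 232.
Sellers supply 232 only when they receive Ps = 659/9 + (1/9)·232 = 99.
s = Ps − Pb = 99 − 85 = 14.

Required subsidy s = £14 per unit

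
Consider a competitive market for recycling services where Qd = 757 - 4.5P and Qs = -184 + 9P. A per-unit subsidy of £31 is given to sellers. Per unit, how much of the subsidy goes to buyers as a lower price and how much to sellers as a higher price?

Buyers gain 62/3 per unit; sellers gain 31/3 per unit

Pre-subsidy: 757 - 4.5P = -184 + 9P gives P* = 1882/27, Q* = 1330/3.
With the subsidy, sellers receive Ps = Pb + 31 for each unit, where Pb is the price buyers pay.
Supply in terms of Pb becomes Qs = -184 + 9(Pb + 31) = 95 + 9Pb. Setting this equal to demand: 757 - 4.5Pb = 95 + 9Pb, so Pb = 1324/27.
Sellers receive Ps = 1324/27 + 31 = 2161/27; Q' = 757 − 4.5·(1324/27) = 1609/3.
Buyers' price falls by P* − Pb = 1882/27 − 1324/27 = 62/3; sellers' price rises by Ps − P* = 2161/27 − 1882/27 = 31/3.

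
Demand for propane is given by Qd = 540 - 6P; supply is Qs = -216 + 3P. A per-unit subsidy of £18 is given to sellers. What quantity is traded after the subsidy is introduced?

Q' = 72

Pre-subsidy: 540 - 6P = -216 + 3P gives P* = 84, Q* = 36.
With the subsidy, sellers receive Ps = Pb + 18 for each unit, where Pb is the price buyers pay.
Supply in terms of Pb becomes Qs = -216 + 3(Pb + 18) = -162 + 3Pb. Setting this equal to demand: 540 - 6Pb = -162 + 3Pb, so Pb = 78.
Sellers receive Ps = 78 + 18 = 96; Q' = 540 − 6·78 = 72.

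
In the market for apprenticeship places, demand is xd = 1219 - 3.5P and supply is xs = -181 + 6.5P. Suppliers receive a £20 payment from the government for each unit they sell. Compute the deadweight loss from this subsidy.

Deadweight loss = £455

Pre-subsidy: 1219 - 3.5P = -181 + 6.5P gives P* = 140, x* = 729.
With the subsidy, sellers receive Ps = Pb + 20 for each unit, where Pb is the price buyers pay.
Supply in terms of Pb becomes xs = -181 + 6.5(Pb + 20) = -51 + 6.5Pb. Setting this equal to demand: 1219 - 3.5Pb = -51 + 6.5Pb, so Pb = 127.
Sellers receive Ps = 127 + 20 = 147; x' = 1219 − 3.5·127 = 774.5.
The subsidy expands output by 774.5 − 729 = 45.5 past the efficient level; on those units the gap between marginal cost and willingness to pay runs from 0 up to 20.
DWL = ½ × 20 × 45.5 = 455.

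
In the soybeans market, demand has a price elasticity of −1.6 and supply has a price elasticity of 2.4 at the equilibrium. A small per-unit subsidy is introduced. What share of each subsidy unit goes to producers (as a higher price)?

Producer share = 0.4

For a small subsidy around the equilibrium, the benefit split depends on the relative slopes, which at a point are proportional to the elasticities.
Buyer share = εs/(εs + |εd|) = 2.4/(2.4 + 1.6) = 0.6; seller share = |εd|/(εs + |εd|) = 0.4.
So producers capture 0.4 of the subsidy.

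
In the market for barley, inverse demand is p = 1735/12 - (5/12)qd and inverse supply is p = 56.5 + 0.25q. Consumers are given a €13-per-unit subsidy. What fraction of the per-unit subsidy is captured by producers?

Producer share = 0.375

Pre-subsidy: 1735/12 - (5/12)q = 56.5 + 0.25q gives q* = 132.125 and p* = 89.53125.
With the rebate, buyers effectively pay pb = ps − 13, where ps is the price sellers receive.
On the curves, pb = 1735/12 - (5/12)q and ps = 56.5 + 0.25q; the wedge ps − pb = 13 gives 56.5 + 0.25q − (1735/12 - (5/12)q) = 13, so q' = 151.625.
Then pb = 1735/12 − (5/12)·151.625 = 81.40625 and ps = 56.5 + 0.25·151.625 = 94.40625.
Buyers' price falls by p* − pb = 89.53125 − 81.40625 = 8.125; sellers' price rises by ps − p* = 94.40625 − 89.53125 = 4.875.
So producers capture 4.875/13 = 0.375 of each unit of subsidy.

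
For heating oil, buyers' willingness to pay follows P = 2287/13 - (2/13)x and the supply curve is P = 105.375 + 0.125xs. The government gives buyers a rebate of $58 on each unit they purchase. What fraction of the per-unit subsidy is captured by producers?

Pre-subsidy: 2287/13 - (2/13)x = 105.375 + 0.125x gives x* = 253 and P* = 137.
With the rebate, buyers effectively pay Pb = Ps − 58, where Ps is the price sellers receive.
On the curves, Pb = 2287/13 - (2/13)x and Ps = 105.375 + 0.125x; the wedge Ps − Pb = 58 gives 105.375 + 0.125x − (2287/13 - (2/13)x) = 58, so x' = 461.
Then Pb = 2287/13 − (2/13)·461 = 105 and Ps = 105.375 + 0.125·461 = 163.
Buyers' price falls by P* − Pb = 137 − 105 = 32; sellers' price rises by Ps − P* = 163 − 137 = 26.
So producers capture 26/58 = 13/29 of each unit of subsidy.

Producer share = 13/29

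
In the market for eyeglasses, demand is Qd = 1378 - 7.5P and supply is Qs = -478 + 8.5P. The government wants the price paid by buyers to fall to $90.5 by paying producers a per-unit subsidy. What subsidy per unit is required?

Required subsidy s = $48 per unit

At a buyer price of 90.5, quantity demanded is 1378 − 7.5·90.5 = 699.25.
Sellers supply 699.25 only when they receive Ps with -478 + 8.5·Ps = 699.25, i.e. Ps = 138.5.
s = Ps − Pb = 138.5 − 90.5 = 48.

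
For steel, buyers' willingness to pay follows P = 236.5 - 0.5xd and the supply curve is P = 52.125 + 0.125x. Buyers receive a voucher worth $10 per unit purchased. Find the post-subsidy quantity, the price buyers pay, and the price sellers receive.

x' = 311; buyers pay $81; sellers receive $91

Pre-subsidy: 236.5 - 0.5x = 52.125 + 0.125x gives x* = 295 and P* = 89.
With the rebate, buyers effectively pay Pb = Ps − 10, where Ps is the price sellers receive.
On the curves, Pb = 236.5 - 0.5x and Ps = 52.125 + 0.125x; the wedge Ps − Pb = 10 gives 52.125 + 0.125x − (236.5 - 0.5x) = 10, so x' = 311.
Then Pb = 236.5 − 0.5·311 = 81 and Ps = 52.125 + 0.125·311 = 91.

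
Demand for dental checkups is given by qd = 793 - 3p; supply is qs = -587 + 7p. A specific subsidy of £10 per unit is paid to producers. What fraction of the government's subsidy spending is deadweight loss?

DWL / government spending = 0.02625

Pre-subsidy: 793 - 3p = -587 + 7p gives p* = 138, q* = 379.
With the subsidy, sellers receive ps = pb + 10 for each unit, where pb is the price buyers pay.
Supply in terms of pb becomes qs = -587 + 7(pb + 10) = -517 + 7pb. Setting this equal to demand: 793 - 3pb = -517 + 7pb, so pb = 131.
Sellers receive ps = 131 + 10 = 141; q' = 793 − 3·131 = 400.
ΔCS = ½(379 + 400)(138 − 131) = 2726.5; ΔPS = ½(379 + 400)(141 − 138) = 1168.5.
Government spending = 10 × 400 = 4000.
DWL = ½ × 10 × (400 − 379) = 105; fraction = 105 / 4000 = 0.02625.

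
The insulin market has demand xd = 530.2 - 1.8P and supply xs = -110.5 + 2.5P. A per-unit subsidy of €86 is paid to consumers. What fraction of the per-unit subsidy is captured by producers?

Producer share = 18/43

Pre-subsidy: 530.2 - 1.8P = -110.5 + 2.5P gives P* = 149, x* = 262.
With the rebate, buyers effectively pay Pb = Ps − 86, where Ps is the price sellers receive.
Demand in terms of Ps becomes xd = 530.2 − 1.8(Ps − 86) = 685 - 1.8Ps. Setting this equal to supply: 685 - 1.8Ps = -110.5 + 2.5Ps, so Ps = 185.
Buyers pay Pb = 185 − 86 = 99; x' = -110.5 + 2.5·185 = 352.
Buyers' price falls by P* − Pb = 149 − 99 = 50; sellers' price rises by Ps − P* = 185 − 149 = 36.
So producers capture 36/86 = 18/43 of each unit of subsidy.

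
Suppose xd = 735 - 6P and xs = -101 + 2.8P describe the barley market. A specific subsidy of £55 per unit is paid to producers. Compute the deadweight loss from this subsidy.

Deadweight loss = £2887.5

Pre-subsidy: 735 - 6P = -101 + 2.8P gives P* = 95, x* = 165.
With the subsidy, sellers receive Ps = Pb + 55 for each unit, where Pb is the price buyers pay.
Supply in terms of Pb becomes xs = -101 + 2.8(Pb + 55) = 53 + 2.8Pb. Setting this equal to demand: 735 - 6Pb = 53 + 2.8Pb, so Pb = 77.5.
Sellers receive Ps = 77.5 + 55 = 132.5; x' = 735 − 6·77.5 = 270.
The subsidy expands output by 270 − 165 = 105 past the efficient level; on those units the gap between marginal cost and willingness to pay runs from 0 up to 55.
DWL = ½ × 55 × 105 = 2887.5.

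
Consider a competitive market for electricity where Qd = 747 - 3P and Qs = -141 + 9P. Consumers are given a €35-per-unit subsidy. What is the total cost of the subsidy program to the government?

Pre-subsidy: 747 - 3P = -141 + 9P gives P* = 74, Q* = 525.
With the rebate, buyers effectively pay Pb = Ps − 35, where Ps is the price sellers receive.
Demand in terms of Ps becomes Qd = 747 − 3(Ps − 35) = 852 - 3Ps. Setting this equal to supply: 852 - 3Ps = -141 + 9Ps, so Ps = 82.75.
Buyers pay Pb = 82.75 − 35 = 47.75; Q' = -141 + 9·82.75 = 603.75.
Government outlay = subsidy × quantity = 35 × 603.75 = 21131.25.

Government cost = €21131.25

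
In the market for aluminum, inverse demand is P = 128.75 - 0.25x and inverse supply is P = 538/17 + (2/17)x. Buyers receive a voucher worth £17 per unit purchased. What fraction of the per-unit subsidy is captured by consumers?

Pre-subsidy: 128.75 - 0.25x = 538/17 + (2/17)x gives x* = 264.12 and P* = 62.72.
With the rebate, buyers effectively pay Pb = Ps − 17, where Ps is the price sellers receive.
On the curves, Pb = 128.75 - 0.25x and Ps = 538/17 + (2/17)x; the wedge Ps − Pb = 17 gives 538/17 + (2/17)x − (128.75 - 0.25x) = 17, so x' = 310.36.
Then Pb = 128.75 − 0.25·310.36 = 51.16 and Ps = 538/17 + (2/17)·310.36 = 68.16.
Buyers' price falls by P* − Pb = 62.72 − 51.16 = 11.56; sellers' price rises by Ps − P* = 68.16 − 62.72 = 5.44.
So consumers capture 11.56/17 = 0.68 of each unit of subsidy.

Consumer share = 0.68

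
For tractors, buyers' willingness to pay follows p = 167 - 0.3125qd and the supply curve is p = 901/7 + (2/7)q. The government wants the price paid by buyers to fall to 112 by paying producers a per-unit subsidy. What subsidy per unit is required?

At a buyer price of 112, quantity demanded is 534.4 − 3.2·112 = 176.
Sellers supply 176 only when they receive ps = 901/7 + (2/7)·176 = 179.
s = ps − pb = 179 − 112 = 67.

Required subsidy s = 67 per unit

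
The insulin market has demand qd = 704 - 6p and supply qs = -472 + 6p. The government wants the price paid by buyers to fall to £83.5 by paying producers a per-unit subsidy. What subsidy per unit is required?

Required subsidy s = £29 per unit

At a buyer price of 83.5, quantity demanded is 704 − 6·83.5 = 203.
Sellers supply 203 only when they receive ps with -472 + 6·ps = 203, i.e. ps = 112.5.
s = ps − pb = 112.5 − 83.5 = 29.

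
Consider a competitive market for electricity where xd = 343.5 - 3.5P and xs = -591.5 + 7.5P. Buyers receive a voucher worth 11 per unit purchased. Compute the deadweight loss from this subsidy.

Deadweight loss = 144.375

Pre-subsidy: 343.5 - 3.5P = -591.5 + 7.5P gives P* = 85, x* = 46.
With the rebate, buyers effectively pay Pb = Ps − 11, where Ps is the price sellers receive.
Demand in terms of Ps becomes xd = 343.5 − 3.5(Ps − 11) = 382 - 3.5Ps. Setting this equal to supply: 382 - 3.5Ps = -591.5 + 7.5Ps, so Ps = 88.5.
Buyers pay Pb = 88.5 − 11 = 77.5; x' = -591.5 + 7.5·88.5 = 72.25.
The subsidy expands output by 72.25 − 46 = 26.25 past the efficient level; on those units the gap between marginal cost and willingness to pay runs from 0 up to 11.
DWL = ½ × 11 × 26.25 = 144.375.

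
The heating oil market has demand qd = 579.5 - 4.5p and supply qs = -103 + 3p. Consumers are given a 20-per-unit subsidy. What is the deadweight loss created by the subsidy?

Deadweight loss = 360

Pre-subsidy: 579.5 - 4.5p = -103 + 3p gives p* = 91, q* = 170.
With the rebate, buyers effectively pay pb = ps − 20, where ps is the price sellers receive.
Demand in terms of ps becomes qd = 579.5 − 4.5(ps − 20) = 669.5 - 4.5ps. Setting this equal to supply: 669.5 - 4.5ps = -103 + 3ps, so ps = 103.
Buyers pay pb = 103 − 20 = 83; q' = -103 + 3·103 = 206.
The subsidy expands output by 206 − 170 = 36 past the efficient level; on those units the gap between marginal cost and willingness to pay runs from 0 up to 20.
DWL = ½ × 20 × 36 = 360.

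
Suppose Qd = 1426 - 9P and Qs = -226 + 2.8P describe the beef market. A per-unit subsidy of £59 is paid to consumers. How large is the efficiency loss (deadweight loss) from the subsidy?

Deadweight loss = £3717

Pre-subsidy: 1426 - 9P = -226 + 2.8P gives P* = 140, Q* = 166.
With the rebate, buyers effectively pay Pb = Ps − 59, where Ps is the price sellers receive.
Demand in terms of Ps becomes Qd = 1426 − 9(Ps − 59) = 1957 - 9Ps. Setting this equal to supply: 1957 - 9Ps = -226 + 2.8Ps, so Ps = 185.
Buyers pay Pb = 185 − 59 = 126; Q' = -226 + 2.8·185 = 292.
The subsidy expands output by 292 − 166 = 126 past the efficient level; on those units the gap between marginal cost and willingness to pay runs from 0 up to 59.
DWL = ½ × 59 × 126 = 3717.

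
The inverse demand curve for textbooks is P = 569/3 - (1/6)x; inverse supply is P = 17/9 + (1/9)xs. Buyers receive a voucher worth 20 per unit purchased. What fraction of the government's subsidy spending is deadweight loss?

DWL / government spending = 9/187

Pre-subsidy: 569/3 - (1/6)x = 17/9 + (1/9)x gives x* = 676 and P* = 77.
With the rebate, buyers effectively pay Pb = Ps − 20, where Ps is the price sellers receive.
On the curves, Pb = 569/3 - (1/6)x and Ps = 17/9 + (1/9)x; the wedge Ps − Pb = 20 gives 17/9 + (1/9)x − (569/3 - (1/6)x) = 20, so x' = 748.
Then Pb = 569/3 − (1/6)·748 = 65 and Ps = 17/9 + (1/9)·748 = 85.
ΔCS = ½(676 + 748)(77 − 65) = 8544; ΔPS = ½(676 + 748)(85 − 77) = 5696.
Government spending = 20 × 748 = 14960.
DWL = ½ × 20 × (748 − 676) = 720; fraction = 720 / 14960 = 9/187.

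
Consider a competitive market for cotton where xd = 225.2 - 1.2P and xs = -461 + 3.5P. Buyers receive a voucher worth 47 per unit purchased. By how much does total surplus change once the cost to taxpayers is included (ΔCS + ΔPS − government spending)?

Net change in total surplus = -987

Pre-subsidy: 225.2 - 1.2P = -461 + 3.5P gives P* = 146, x* = 50.
With the rebate, buyers effectively pay Pb = Ps − 47, where Ps is the price sellers receive.
Demand in terms of Ps becomes xd = 225.2 − 1.2(Ps − 47) = 281.6 - 1.2Ps. Setting this equal to supply: 281.6 - 1.2Ps = -461 + 3.5Ps, so Ps = 158.
Buyers pay Pb = 158 − 47 = 111; x' = -461 + 3.5·158 = 92.
ΔCS = ½(50 + 92)(146 − 111) = 2485; ΔPS = ½(50 + 92)(158 − 146) = 852.
Government spending = 47 × 92 = 4324.
Net change = 2485 + 852 − 4324 = -987. The loss equals the DWL triangle ½·47·42.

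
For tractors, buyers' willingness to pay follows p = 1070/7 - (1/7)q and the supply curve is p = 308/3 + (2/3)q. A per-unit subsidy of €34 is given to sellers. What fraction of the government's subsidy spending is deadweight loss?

DWL / government spending = 21/104

Pre-subsidy: 1070/7 - (1/7)q = 308/3 + (2/3)q gives q* = 62 and p* = 144.
With the subsidy, sellers receive ps = pb + 34 for each unit, where pb is the price buyers pay.
On the curves, pb = 1070/7 - (1/7)q and ps = 308/3 + (2/3)q; the wedge ps − pb = 34 gives 308/3 + (2/3)q − (1070/7 - (1/7)q) = 34, so q' = 104.
Then pb = 1070/7 − (1/7)·104 = 138 and ps = 308/3 + (2/3)·104 = 172.
ΔCS = ½(62 + 104)(144 − 138) = 498; ΔPS = ½(62 + 104)(172 − 144) = 2324.
Government spending = 34 × 104 = 3536.
DWL = ½ × 34 × (104 − 62) = 714; fraction = 714 / 3536 = 21/104.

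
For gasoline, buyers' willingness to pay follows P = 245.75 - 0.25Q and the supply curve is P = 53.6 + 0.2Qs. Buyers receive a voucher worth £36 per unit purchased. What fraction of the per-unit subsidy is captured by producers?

Pre-subsidy: 245.75 - 0.25Q = 53.6 + 0.2Q gives Q* = 427 and P* = 139.
With the rebate, buyers effectively pay Pb = Ps − 36, where Ps is the price sellers receive.
On the curves, Pb = 245.75 - 0.25Q and Ps = 53.6 + 0.2Q; the wedge Ps − Pb = 36 gives 53.6 + 0.2Q − (245.75 - 0.25Q) = 36, so Q' = 507.
Then Pb = 245.75 − 0.25·507 = 119 and Ps = 53.6 + 0.2·507 = 155.
Buyers' price falls by P* − Pb = 139 − 119 = 20; sellers' price rises by Ps − P* = 155 − 139 = 16.
So producers capture 16/36 = 4/9 of each unit of subsidy.

Producer share = 4/9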